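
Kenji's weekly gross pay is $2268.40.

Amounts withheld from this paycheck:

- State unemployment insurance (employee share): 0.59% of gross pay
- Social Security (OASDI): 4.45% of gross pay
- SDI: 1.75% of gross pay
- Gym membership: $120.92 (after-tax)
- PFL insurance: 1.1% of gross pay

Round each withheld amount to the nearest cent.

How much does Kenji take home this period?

$1968.51

SDI: $2268.40 × 0.0175 = $39.70
State unemployment insurance (employee share): $2268.40 × 0.0059 = $13.38
Social Security (OASDI): $2268.40 × 0.0445 = $100.94
PFL insurance: $2268.40 × 0.011 = $24.95
Gym membership: $120.92
Total deductions = $39.70 + $13.38 + $100.94 + $24.95 + $120.92 = $299.89
Net pay = $2268.40 − $299.89 = $1968.51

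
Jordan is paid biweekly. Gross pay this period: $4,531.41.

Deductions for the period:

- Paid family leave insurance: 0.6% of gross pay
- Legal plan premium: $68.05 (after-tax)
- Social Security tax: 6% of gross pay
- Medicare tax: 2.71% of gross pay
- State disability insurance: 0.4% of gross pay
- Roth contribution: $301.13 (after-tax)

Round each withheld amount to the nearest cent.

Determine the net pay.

$3,722.23

Medicare tax: $4,531.41 × 0.0271 = $122.80
Paid family leave insurance: $4,531.41 × 0.006 = $27.19
Social Security tax: $4,531.41 × 0.06 = $271.88
State disability insurance: $4,531.41 × 0.004 = $18.13
Legal plan premium: $68.05
Roth contribution: $301.13
Total deductions = $122.80 + $27.19 + $271.88 + $18.13 + $68.05 + $301.13 = $809.18
Net pay = $4,531.41 − $809.18 = $3,722.23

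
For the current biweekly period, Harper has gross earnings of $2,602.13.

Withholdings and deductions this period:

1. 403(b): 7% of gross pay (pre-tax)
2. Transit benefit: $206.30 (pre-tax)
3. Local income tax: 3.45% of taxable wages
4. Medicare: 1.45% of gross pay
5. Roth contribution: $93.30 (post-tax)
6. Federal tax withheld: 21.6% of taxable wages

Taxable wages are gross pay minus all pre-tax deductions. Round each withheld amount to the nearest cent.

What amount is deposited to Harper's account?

Transit benefit: $206.30
403(b): $2,602.13 × 0.07 = $182.15
Pre-tax total = $206.30 + $182.15 = $388.45
Taxable wages = $2,602.13 − $388.45 = $2,213.68
Federal tax withheld: $2,213.68 × 0.216 = $478.15
Local income tax: $2,213.68 × 0.0345 = $76.37
Medicare: $2,602.13 × 0.0145 = $37.73
Roth contribution: $93.30
Total deductions = $206.30 + $182.15 + $478.15 + $76.37 + $37.73 + $93.30 = $1,074.00
Net pay = $2,602.13 − $1,074.00 = $1,528.13

$1,528.13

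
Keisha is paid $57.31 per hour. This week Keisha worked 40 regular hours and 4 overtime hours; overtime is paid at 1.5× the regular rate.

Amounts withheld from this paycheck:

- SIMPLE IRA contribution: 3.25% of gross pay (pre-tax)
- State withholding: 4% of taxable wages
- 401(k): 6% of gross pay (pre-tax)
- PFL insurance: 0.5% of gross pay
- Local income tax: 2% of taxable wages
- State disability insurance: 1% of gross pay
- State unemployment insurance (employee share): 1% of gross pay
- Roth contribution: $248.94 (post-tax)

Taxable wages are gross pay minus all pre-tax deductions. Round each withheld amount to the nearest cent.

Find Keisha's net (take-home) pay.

$1,934.01

Regular pay: 40 × $57.31 = $2,292.40
Overtime pay: 4 × $57.31 × 1.5 = $343.86
Gross pay = $2,292.40 + $343.86 = $2,636.26
SIMPLE IRA contribution: $2,636.26 × 0.0325 = $85.68
401(k): $2,636.26 × 0.06 = $158.18
Pre-tax total = $85.68 + $158.18 = $243.86
Taxable wages = $2,636.26 − $243.86 = $2,392.40
State withholding: $2,392.40 × 0.04 = $95.70
Local income tax: $2,392.40 × 0.02 = $47.85
State unemployment insurance (employee share): $2,636.26 × 0.01 = $26.36
PFL insurance: $2,636.26 × 0.005 = $13.18
State disability insurance: $2,636.26 × 0.01 = $26.36
Roth contribution: $248.94
Total deductions = $85.68 + $158.18 + $95.70 + $47.85 + $26.36 + $13.18 + $26.36 + $248.94 = $702.25
Net pay = $2,636.26 − $702.25 = $1,934.01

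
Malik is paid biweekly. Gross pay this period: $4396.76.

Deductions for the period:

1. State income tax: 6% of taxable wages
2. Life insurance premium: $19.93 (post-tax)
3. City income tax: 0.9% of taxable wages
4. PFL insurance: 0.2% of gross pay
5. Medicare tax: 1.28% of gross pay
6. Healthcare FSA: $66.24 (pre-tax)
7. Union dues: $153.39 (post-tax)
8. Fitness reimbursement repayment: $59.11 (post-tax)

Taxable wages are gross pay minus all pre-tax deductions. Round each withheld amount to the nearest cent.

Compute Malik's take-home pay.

$3734.22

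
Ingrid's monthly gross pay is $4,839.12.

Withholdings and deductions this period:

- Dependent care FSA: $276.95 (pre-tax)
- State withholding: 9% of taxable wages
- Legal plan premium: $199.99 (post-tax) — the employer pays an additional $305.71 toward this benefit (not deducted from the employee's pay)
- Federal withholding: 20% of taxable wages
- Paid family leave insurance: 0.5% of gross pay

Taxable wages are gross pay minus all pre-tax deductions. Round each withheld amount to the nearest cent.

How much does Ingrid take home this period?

Dependent care FSA: $276.95
Taxable wages = $4,839.12 − $276.95 = $4,562.17
Federal withholding: $4,562.17 × 0.2 = $912.43
State withholding: $4,562.17 × 0.09 = $410.60
Paid family leave insurance: $4,839.12 × 0.005 = $24.20
Legal plan premium: $199.99
(Employer's $305.71 toward legal plan premium is not withheld from the employee.)
Total deductions = $276.95 + $912.43 + $410.60 + $24.20 + $199.99 = $1,824.17
Net pay = $4,839.12 − $1,824.17 = $3,014.95

$3,014.95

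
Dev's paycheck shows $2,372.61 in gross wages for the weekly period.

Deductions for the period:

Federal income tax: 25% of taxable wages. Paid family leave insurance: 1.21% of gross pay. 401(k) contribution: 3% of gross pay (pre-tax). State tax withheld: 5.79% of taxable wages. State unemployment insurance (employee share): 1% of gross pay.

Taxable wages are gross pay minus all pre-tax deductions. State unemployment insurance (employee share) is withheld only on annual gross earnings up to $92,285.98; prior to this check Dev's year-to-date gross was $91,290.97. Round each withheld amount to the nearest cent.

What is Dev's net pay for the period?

401(k) contribution: $2,372.61 × 0.03 = $71.18
Taxable wages = $2,372.61 − $71.18 = $2,301.43
State tax withheld: $2,301.43 × 0.0579 = $133.25
Federal income tax: $2,301.43 × 0.25 = $575.36
State unemployment insurance (employee share): only $92,285.98 − $91,290.97 = $995.01 of this check is subject → $995.01 × 0.01 = $9.95
Paid family leave insurance: $2,372.61 × 0.0121 = $28.71
Total deductions = $71.18 + $133.25 + $575.36 + $9.95 + $28.71 = $818.45
Net pay = $2,372.61 − $818.45 = $1,554.16

$1,554.16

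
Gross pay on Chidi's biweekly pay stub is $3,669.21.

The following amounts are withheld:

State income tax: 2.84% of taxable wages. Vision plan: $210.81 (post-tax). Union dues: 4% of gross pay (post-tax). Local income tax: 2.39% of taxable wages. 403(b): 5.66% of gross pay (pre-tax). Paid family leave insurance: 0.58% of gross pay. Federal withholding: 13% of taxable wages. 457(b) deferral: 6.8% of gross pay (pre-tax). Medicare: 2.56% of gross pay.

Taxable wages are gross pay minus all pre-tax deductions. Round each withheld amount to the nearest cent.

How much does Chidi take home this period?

$2,153.68

403(b): $3,669.21 × 0.0566 = $207.68
457(b) deferral: $3,669.21 × 0.068 = $249.51
Pre-tax total = $207.68 + $249.51 = $457.19
Taxable wages = $3,669.21 − $457.19 = $3,212.02
State income tax: $3,212.02 × 0.0284 = $91.22
Local income tax: $3,212.02 × 0.0239 = $76.77
Federal withholding: $3,212.02 × 0.13 = $417.56
Medicare: $3,669.21 × 0.0256 = $93.93
Paid family leave insurance: $3,669.21 × 0.0058 = $21.28
Union dues: $3,669.21 × 0.04 = $146.77
Vision plan: $210.81
Total deductions = $207.68 + $249.51 + $91.22 + $76.77 + $417.56 + $93.93 + $21.28 + $146.77 + $210.81 = $1,515.53
Net pay = $3,669.21 − $1,515.53 = $2,153.68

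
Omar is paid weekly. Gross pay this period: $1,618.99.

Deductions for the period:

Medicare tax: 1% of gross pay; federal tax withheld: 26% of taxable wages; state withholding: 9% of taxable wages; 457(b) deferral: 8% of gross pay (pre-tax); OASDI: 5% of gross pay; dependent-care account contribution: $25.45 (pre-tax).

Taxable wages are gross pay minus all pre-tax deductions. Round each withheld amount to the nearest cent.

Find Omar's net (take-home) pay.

457(b) deferral: $1,618.99 × 0.08 = $129.52
Dependent-care account contribution: $25.45
Pre-tax total = $129.52 + $25.45 = $154.97
Taxable wages = $1,618.99 − $154.97 = $1,464.02
State withholding: $1,464.02 × 0.09 = $131.76
Federal tax withheld: $1,464.02 × 0.26 = $380.65
OASDI: $1,618.99 × 0.05 = $80.95
Medicare tax: $1,618.99 × 0.01 = $16.19
Total deductions = $129.52 + $25.45 + $131.76 + $380.65 + $80.95 + $16.19 = $764.52
Net pay = $1,618.99 − $764.52 = $854.47

$854.47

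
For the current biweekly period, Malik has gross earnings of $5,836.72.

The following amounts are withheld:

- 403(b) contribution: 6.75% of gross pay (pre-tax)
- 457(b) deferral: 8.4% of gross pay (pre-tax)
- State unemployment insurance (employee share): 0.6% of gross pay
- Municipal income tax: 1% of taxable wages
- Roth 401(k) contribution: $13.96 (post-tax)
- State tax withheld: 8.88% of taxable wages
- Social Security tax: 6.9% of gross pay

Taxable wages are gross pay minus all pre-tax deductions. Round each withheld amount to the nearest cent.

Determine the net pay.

$4,011.45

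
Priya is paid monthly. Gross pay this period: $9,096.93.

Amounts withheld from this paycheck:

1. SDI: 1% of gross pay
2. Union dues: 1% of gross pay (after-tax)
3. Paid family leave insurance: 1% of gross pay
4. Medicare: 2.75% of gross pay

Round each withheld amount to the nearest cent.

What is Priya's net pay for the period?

$8,573.85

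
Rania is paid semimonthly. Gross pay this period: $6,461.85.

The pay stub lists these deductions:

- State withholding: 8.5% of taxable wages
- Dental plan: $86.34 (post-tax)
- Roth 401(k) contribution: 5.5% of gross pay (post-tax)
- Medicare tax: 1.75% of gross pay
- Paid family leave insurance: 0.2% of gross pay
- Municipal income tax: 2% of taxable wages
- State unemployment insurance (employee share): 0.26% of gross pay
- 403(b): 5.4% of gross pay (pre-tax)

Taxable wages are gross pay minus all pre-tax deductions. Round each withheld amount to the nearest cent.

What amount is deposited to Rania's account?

$4,886.51

403(b): $6,461.85 × 0.054 = $348.94
Taxable wages = $6,461.85 − $348.94 = $6,112.91
Municipal income tax: $6,112.91 × 0.02 = $122.26
State withholding: $6,112.91 × 0.085 = $519.60
Paid family leave insurance: $6,461.85 × 0.002 = $12.92
Medicare tax: $6,461.85 × 0.0175 = $113.08
State unemployment insurance (employee share): $6,461.85 × 0.0026 = $16.80
Dental plan: $86.34
Roth 401(k) contribution: $6,461.85 × 0.055 = $355.40
Total deductions = $348.94 + $122.26 + $519.60 + $12.92 + $113.08 + $16.80 + $86.34 + $355.40 = $1,575.34
Net pay = $6,461.85 − $1,575.34 = $4,886.51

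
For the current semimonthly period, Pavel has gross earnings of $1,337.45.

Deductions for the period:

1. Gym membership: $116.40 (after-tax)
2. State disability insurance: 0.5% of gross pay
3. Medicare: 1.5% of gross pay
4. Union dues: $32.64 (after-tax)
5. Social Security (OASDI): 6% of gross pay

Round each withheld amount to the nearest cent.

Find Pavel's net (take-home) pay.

$1,081.41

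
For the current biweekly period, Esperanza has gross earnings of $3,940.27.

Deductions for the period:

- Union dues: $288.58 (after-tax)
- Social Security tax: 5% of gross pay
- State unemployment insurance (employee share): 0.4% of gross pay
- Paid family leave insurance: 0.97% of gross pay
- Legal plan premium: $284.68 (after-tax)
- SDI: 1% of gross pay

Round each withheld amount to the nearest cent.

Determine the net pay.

Social Security tax: $3,940.27 × 0.05 = $197.01
Paid family leave insurance: $3,940.27 × 0.0097 = $38.22
SDI: $3,940.27 × 0.01 = $39.40
State unemployment insurance (employee share): $3,940.27 × 0.004 = $15.76
Legal plan premium: $284.68
Union dues: $288.58
Total deductions = $197.01 + $38.22 + $39.40 + $15.76 + $284.68 + $288.58 = $863.65
Net pay = $3,940.27 − $863.65 = $3,076.62

$3,076.62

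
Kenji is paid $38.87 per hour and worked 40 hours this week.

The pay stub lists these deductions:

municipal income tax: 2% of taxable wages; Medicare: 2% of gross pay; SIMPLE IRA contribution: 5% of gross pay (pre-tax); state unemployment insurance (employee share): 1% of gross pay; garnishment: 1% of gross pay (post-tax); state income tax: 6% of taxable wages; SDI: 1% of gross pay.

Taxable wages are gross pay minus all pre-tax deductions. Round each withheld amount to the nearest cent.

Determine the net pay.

Gross pay: 40 × $38.87 = $1,554.80
SIMPLE IRA contribution: $1,554.80 × 0.05 = $77.74
Taxable wages = $1,554.80 − $77.74 = $1,477.06
Municipal income tax: $1,477.06 × 0.02 = $29.54
State income tax: $1,477.06 × 0.06 = $88.62
SDI: $1,554.80 × 0.01 = $15.55
Medicare: $1,554.80 × 0.02 = $31.10
State unemployment insurance (employee share): $1,554.80 × 0.01 = $15.55
Garnishment: $1,554.80 × 0.01 = $15.55
Total deductions = $77.74 + $29.54 + $88.62 + $15.55 + $31.10 + $15.55 + $15.55 = $273.65
Net pay = $1,554.80 − $273.65 = $1,281.15

$1,281.15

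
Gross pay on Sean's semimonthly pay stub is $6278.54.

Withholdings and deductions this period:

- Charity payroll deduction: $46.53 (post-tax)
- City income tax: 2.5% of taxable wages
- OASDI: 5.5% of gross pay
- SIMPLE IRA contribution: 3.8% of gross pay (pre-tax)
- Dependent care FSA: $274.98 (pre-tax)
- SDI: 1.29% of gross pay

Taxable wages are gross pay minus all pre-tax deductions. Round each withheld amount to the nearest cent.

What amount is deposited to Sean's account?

$5148.02

Dependent care FSA: $274.98
SIMPLE IRA contribution: $6278.54 × 0.038 = $238.58
Pre-tax total = $274.98 + $238.58 = $513.56
Taxable wages = $6278.54 − $513.56 = $5764.98
City income tax: $5764.98 × 0.025 = $144.12
SDI: $6278.54 × 0.0129 = $80.99
OASDI: $6278.54 × 0.055 = $345.32
Charity payroll deduction: $46.53
Total deductions = $274.98 + $238.58 + $144.12 + $80.99 + $345.32 + $46.53 = $1130.52
Net pay = $6278.54 − $1130.52 = $5148.02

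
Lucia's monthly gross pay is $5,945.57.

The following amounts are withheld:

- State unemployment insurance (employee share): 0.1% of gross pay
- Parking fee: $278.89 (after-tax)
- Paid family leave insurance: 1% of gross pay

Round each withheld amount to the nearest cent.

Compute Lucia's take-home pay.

Paid family leave insurance: $5,945.57 × 0.01 = $59.46
State unemployment insurance (employee share): $5,945.57 × 0.001 = $5.95
Parking fee: $278.89
Total deductions = $59.46 + $5.95 + $278.89 = $344.30
Net pay = $5,945.57 − $344.30 = $5,601.27

$5,601.27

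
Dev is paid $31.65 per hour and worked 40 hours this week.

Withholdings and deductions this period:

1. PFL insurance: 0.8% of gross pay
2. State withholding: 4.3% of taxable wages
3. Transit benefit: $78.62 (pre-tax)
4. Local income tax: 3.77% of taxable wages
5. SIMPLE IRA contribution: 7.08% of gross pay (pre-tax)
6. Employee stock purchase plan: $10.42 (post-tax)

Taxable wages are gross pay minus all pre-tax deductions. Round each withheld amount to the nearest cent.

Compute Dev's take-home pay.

$988.61

Gross pay: 40 × $31.65 = $1,266.00
SIMPLE IRA contribution: $1,266.00 × 0.0708 = $89.63
Transit benefit: $78.62
Pre-tax total = $89.63 + $78.62 = $168.25
Taxable wages = $1,266.00 − $168.25 = $1,097.75
State withholding: $1,097.75 × 0.043 = $47.20
Local income tax: $1,097.75 × 0.0377 = $41.39
PFL insurance: $1,266.00 × 0.008 = $10.13
Employee stock purchase plan: $10.42
Total deductions = $89.63 + $78.62 + $47.20 + $41.39 + $10.13 + $10.42 = $277.39
Net pay = $1,266.00 − $277.39 = $988.61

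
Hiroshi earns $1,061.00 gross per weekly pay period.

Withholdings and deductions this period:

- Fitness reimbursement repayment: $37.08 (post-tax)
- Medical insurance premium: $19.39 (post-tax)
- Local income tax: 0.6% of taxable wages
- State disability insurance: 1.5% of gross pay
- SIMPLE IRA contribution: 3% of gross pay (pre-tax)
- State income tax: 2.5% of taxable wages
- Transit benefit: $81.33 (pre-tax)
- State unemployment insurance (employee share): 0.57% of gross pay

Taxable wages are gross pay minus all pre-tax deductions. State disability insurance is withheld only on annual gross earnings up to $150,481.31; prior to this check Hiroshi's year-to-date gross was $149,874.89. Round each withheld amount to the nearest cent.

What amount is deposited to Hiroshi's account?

$846.83

Transit benefit: $81.33
SIMPLE IRA contribution: $1,061.00 × 0.03 = $31.83
Pre-tax total = $81.33 + $31.83 = $113.16
Taxable wages = $1,061.00 − $113.16 = $947.84
Local income tax: $947.84 × 0.006 = $5.69
State income tax: $947.84 × 0.025 = $23.70
State disability insurance: only $150,481.31 − $149,874.89 = $606.42 of this check is subject → $606.42 × 0.015 = $9.10
State unemployment insurance (employee share): $1,061.00 × 0.0057 = $6.05
Fitness reimbursement repayment: $37.08
Medical insurance premium: $19.39
Total deductions = $81.33 + $31.83 + $5.69 + $23.70 + $9.10 + $6.05 + $37.08 + $19.39 = $214.17
Net pay = $1,061.00 − $214.17 = $846.83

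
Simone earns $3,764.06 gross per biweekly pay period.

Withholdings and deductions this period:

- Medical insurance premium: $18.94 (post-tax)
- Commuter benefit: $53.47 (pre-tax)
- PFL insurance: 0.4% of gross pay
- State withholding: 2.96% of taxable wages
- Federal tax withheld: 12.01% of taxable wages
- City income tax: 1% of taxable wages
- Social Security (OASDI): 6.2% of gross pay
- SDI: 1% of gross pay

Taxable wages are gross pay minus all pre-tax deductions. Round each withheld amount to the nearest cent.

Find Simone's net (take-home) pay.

$2,813.00

Commuter benefit: $53.47
Taxable wages = $3,764.06 − $53.47 = $3,710.59
Federal tax withheld: $3,710.59 × 0.1201 = $445.64
City income tax: $3,710.59 × 0.01 = $37.11
State withholding: $3,710.59 × 0.0296 = $109.83
PFL insurance: $3,764.06 × 0.004 = $15.06
SDI: $3,764.06 × 0.01 = $37.64
Social Security (OASDI): $3,764.06 × 0.062 = $233.37
Medical insurance premium: $18.94
Total deductions = $53.47 + $445.64 + $37.11 + $109.83 + $15.06 + $37.64 + $233.37 + $18.94 = $951.06
Net pay = $3,764.06 − $951.06 = $2,813.00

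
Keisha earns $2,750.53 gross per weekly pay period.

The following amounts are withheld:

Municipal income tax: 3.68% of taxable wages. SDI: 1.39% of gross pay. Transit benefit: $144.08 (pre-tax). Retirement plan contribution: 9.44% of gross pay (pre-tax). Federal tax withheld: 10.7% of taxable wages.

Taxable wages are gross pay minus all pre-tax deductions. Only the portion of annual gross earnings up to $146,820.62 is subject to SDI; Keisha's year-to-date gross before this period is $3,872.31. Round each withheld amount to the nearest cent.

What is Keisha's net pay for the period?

$1,971.10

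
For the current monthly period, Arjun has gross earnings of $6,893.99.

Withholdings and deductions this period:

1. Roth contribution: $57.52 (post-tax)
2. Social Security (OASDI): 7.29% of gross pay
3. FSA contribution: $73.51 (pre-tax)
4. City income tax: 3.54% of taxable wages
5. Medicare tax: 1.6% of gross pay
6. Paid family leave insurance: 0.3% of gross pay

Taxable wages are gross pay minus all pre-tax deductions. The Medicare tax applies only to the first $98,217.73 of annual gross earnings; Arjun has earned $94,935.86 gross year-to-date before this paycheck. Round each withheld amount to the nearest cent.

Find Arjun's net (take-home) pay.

FSA contribution: $73.51
Taxable wages = $6,893.99 − $73.51 = $6,820.48
City income tax: $6,820.48 × 0.0354 = $241.44
Social Security (OASDI): $6,893.99 × 0.0729 = $502.57
Medicare tax: only $98,217.73 − $94,935.86 = $3,281.87 of this check is subject → $3,281.87 × 0.016 = $52.51
Paid family leave insurance: $6,893.99 × 0.003 = $20.68
Roth contribution: $57.52
Total deductions = $73.51 + $241.44 + $502.57 + $52.51 + $20.68 + $57.52 = $948.23
Net pay = $6,893.99 − $948.23 = $5,945.76

$5,945.76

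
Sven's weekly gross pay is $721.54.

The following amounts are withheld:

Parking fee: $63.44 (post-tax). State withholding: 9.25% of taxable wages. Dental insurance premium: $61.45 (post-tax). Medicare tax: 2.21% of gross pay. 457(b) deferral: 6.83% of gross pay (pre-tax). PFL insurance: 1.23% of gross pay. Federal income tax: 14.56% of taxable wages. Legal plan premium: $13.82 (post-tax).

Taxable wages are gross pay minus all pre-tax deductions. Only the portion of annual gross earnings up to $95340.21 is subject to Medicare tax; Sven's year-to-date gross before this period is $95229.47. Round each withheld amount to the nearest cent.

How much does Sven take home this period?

$362.17

457(b) deferral: $721.54 × 0.0683 = $49.28
Taxable wages = $721.54 − $49.28 = $672.26
Federal income tax: $672.26 × 0.1456 = $97.88
State withholding: $672.26 × 0.0925 = $62.18
PFL insurance: $721.54 × 0.0123 = $8.87
Medicare tax: only $95340.21 − $95229.47 = $110.74 of this check is subject → $110.74 × 0.0221 = $2.45
Parking fee: $63.44
Dental insurance premium: $61.45
Legal plan premium: $13.82
Total deductions = $49.28 + $97.88 + $62.18 + $8.87 + $2.45 + $63.44 + $61.45 + $13.82 = $359.37
Net pay = $721.54 − $359.37 = $362.17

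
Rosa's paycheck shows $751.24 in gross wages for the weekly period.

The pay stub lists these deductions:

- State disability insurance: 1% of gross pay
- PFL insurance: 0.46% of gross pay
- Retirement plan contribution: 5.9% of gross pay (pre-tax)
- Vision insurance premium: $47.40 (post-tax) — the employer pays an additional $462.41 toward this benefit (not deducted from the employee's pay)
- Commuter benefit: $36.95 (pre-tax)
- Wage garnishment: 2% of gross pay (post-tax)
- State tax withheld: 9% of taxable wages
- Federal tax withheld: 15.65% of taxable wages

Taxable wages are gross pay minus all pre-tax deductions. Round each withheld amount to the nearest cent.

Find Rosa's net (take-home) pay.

Commuter benefit: $36.95
Retirement plan contribution: $751.24 × 0.059 = $44.32
Pre-tax total = $36.95 + $44.32 = $81.27
Taxable wages = $751.24 − $81.27 = $669.97
Federal tax withheld: $669.97 × 0.1565 = $104.85
State tax withheld: $669.97 × 0.09 = $60.30
PFL insurance: $751.24 × 0.0046 = $3.46
State disability insurance: $751.24 × 0.01 = $7.51
Wage garnishment: $751.24 × 0.02 = $15.02
Vision insurance premium: $47.40
(Employer's $462.41 toward vision insurance premium is not withheld from the employee.)
Total deductions = $36.95 + $44.32 + $104.85 + $60.30 + $3.46 + $7.51 + $15.02 + $47.40 = $319.81
Net pay = $751.24 − $319.81 = $431.43

$431.43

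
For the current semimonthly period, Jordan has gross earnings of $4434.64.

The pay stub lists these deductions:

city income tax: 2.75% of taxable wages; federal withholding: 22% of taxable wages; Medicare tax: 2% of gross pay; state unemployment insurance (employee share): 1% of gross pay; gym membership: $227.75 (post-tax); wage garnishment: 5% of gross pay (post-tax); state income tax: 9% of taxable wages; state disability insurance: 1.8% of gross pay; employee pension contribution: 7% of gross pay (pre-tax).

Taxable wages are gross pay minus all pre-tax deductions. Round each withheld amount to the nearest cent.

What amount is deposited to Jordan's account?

$2069.95

Employee pension contribution: $4434.64 × 0.07 = $310.42
Taxable wages = $4434.64 − $310.42 = $4124.22
Federal withholding: $4124.22 × 0.22 = $907.33
City income tax: $4124.22 × 0.0275 = $113.42
State income tax: $4124.22 × 0.09 = $371.18
State disability insurance: $4434.64 × 0.018 = $79.82
State unemployment insurance (employee share): $4434.64 × 0.01 = $44.35
Medicare tax: $4434.64 × 0.02 = $88.69
Wage garnishment: $4434.64 × 0.05 = $221.73
Gym membership: $227.75
Total deductions = $310.42 + $907.33 + $113.42 + $371.18 + $79.82 + $44.35 + $88.69 + $221.73 + $227.75 = $2364.69
Net pay = $4434.64 − $2364.69 = $2069.95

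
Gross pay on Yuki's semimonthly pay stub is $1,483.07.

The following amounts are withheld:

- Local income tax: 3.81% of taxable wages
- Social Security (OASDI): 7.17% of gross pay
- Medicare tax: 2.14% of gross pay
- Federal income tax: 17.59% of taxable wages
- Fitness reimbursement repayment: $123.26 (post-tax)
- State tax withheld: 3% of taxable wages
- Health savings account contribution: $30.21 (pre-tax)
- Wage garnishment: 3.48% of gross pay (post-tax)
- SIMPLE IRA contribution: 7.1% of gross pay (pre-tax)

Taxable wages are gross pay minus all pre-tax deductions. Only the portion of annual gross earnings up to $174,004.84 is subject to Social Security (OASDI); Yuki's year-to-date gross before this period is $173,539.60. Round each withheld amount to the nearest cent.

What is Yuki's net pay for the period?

SIMPLE IRA contribution: $1,483.07 × 0.071 = $105.30
Health savings account contribution: $30.21
Pre-tax total = $105.30 + $30.21 = $135.51
Taxable wages = $1,483.07 − $135.51 = $1,347.56
State tax withheld: $1,347.56 × 0.03 = $40.43
Federal income tax: $1,347.56 × 0.1759 = $237.04
Local income tax: $1,347.56 × 0.0381 = $51.34
Social Security (OASDI): only $174,004.84 − $173,539.60 = $465.24 of this check is subject → $465.24 × 0.0717 = $33.36
Medicare tax: $1,483.07 × 0.0214 = $31.74
Wage garnishment: $1,483.07 × 0.0348 = $51.61
Fitness reimbursement repayment: $123.26
Total deductions = $105.30 + $30.21 + $40.43 + $237.04 + $51.34 + $33.36 + $31.74 + $51.61 + $123.26 = $704.29
Net pay = $1,483.07 − $704.29 = $778.78

$778.78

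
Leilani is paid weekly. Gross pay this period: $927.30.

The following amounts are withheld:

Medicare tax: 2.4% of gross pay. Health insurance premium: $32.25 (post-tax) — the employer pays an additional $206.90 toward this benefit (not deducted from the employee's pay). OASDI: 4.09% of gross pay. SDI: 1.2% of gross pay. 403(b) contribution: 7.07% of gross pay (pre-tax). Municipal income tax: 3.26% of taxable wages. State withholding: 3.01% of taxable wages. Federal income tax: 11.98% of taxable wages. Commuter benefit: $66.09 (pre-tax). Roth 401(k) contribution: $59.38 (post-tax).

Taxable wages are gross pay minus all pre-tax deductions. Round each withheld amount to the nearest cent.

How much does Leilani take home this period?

$487.49

Commuter benefit: $66.09
403(b) contribution: $927.30 × 0.0707 = $65.56
Pre-tax total = $66.09 + $65.56 = $131.65
Taxable wages = $927.30 − $131.65 = $795.65
Municipal income tax: $795.65 × 0.0326 = $25.94
State withholding: $795.65 × 0.0301 = $23.95
Federal income tax: $795.65 × 0.1198 = $95.32
SDI: $927.30 × 0.012 = $11.13
OASDI: $927.30 × 0.0409 = $37.93
Medicare tax: $927.30 × 0.024 = $22.26
Roth 401(k) contribution: $59.38
Health insurance premium: $32.25
(Employer's $206.90 toward health insurance premium is not withheld from the employee.)
Total deductions = $66.09 + $65.56 + $25.94 + $23.95 + $95.32 + $11.13 + $37.93 + $22.26 + $59.38 + $32.25 = $439.81
Net pay = $927.30 − $439.81 = $487.49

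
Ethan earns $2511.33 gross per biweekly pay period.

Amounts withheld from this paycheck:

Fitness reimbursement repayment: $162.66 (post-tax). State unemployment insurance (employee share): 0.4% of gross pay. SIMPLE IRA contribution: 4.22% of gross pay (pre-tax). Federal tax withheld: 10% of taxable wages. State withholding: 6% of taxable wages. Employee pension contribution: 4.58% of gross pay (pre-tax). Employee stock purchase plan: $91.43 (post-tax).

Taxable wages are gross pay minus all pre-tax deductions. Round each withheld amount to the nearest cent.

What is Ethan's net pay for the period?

$1659.74

SIMPLE IRA contribution: $2511.33 × 0.0422 = $105.98
Employee pension contribution: $2511.33 × 0.0458 = $115.02
Pre-tax total = $105.98 + $115.02 = $221.00
Taxable wages = $2511.33 − $221.00 = $2290.33
Federal tax withheld: $2290.33 × 0.1 = $229.03
State withholding: $2290.33 × 0.06 = $137.42
State unemployment insurance (employee share): $2511.33 × 0.004 = $10.05
Employee stock purchase plan: $91.43
Fitness reimbursement repayment: $162.66
Total deductions = $105.98 + $115.02 + $229.03 + $137.42 + $10.05 + $91.43 + $162.66 = $851.59
Net pay = $2511.33 − $851.59 = $1659.74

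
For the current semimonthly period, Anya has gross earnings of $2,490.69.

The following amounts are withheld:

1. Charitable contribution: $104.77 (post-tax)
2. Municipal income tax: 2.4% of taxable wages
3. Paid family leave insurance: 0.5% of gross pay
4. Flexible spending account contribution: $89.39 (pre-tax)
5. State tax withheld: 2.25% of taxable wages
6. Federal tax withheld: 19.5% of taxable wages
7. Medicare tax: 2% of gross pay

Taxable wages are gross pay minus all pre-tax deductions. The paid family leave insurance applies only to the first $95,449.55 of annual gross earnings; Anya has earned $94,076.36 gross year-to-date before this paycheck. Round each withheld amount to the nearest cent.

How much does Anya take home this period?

Flexible spending account contribution: $89.39
Taxable wages = $2,490.69 − $89.39 = $2,401.30
Federal tax withheld: $2,401.30 × 0.195 = $468.25
Municipal income tax: $2,401.30 × 0.024 = $57.63
State tax withheld: $2,401.30 × 0.0225 = $54.03
Medicare tax: $2,490.69 × 0.02 = $49.81
Paid family leave insurance: only $95,449.55 − $94,076.36 = $1,373.19 of this check is subject → $1,373.19 × 0.005 = $6.87
Charitable contribution: $104.77
Total deductions = $89.39 + $468.25 + $57.63 + $54.03 + $49.81 + $6.87 + $104.77 = $830.75
Net pay = $2,490.69 − $830.75 = $1,659.94

$1,659.94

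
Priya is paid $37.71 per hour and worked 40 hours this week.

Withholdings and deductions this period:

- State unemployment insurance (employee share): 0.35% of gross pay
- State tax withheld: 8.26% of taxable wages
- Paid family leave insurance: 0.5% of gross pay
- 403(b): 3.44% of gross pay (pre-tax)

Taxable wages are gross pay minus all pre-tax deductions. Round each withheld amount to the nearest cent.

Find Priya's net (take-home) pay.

Gross pay: 40 × $37.71 = $1,508.40
403(b): $1,508.40 × 0.0344 = $51.89
Taxable wages = $1,508.40 − $51.89 = $1,456.51
State tax withheld: $1,456.51 × 0.0826 = $120.31
State unemployment insurance (employee share): $1,508.40 × 0.0035 = $5.28
Paid family leave insurance: $1,508.40 × 0.005 = $7.54
Total deductions = $51.89 + $120.31 + $5.28 + $7.54 = $185.02
Net pay = $1,508.40 − $185.02 = $1,323.38

$1,323.38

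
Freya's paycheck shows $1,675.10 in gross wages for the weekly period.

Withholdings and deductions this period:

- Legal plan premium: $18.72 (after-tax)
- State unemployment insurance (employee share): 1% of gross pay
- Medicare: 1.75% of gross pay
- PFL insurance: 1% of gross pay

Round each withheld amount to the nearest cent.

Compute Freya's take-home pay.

$1,593.57

Medicare: $1,675.10 × 0.0175 = $29.31
PFL insurance: $1,675.10 × 0.01 = $16.75
State unemployment insurance (employee share): $1,675.10 × 0.01 = $16.75
Legal plan premium: $18.72
Total deductions = $29.31 + $16.75 + $16.75 + $18.72 = $81.53
Net pay = $1,675.10 − $81.53 = $1,593.57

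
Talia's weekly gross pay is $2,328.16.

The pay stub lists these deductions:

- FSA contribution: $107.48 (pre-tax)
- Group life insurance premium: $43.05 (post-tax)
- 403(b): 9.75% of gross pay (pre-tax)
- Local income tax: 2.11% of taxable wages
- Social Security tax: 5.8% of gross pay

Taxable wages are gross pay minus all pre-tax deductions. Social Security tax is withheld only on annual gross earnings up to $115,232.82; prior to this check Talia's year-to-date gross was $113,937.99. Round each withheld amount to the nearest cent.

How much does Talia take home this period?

$1,833.46

FSA contribution: $107.48
403(b): $2,328.16 × 0.0975 = $227.00
Pre-tax total = $107.48 + $227.00 = $334.48
Taxable wages = $2,328.16 − $334.48 = $1,993.68
Local income tax: $1,993.68 × 0.0211 = $42.07
Social Security tax: only $115,232.82 − $113,937.99 = $1,294.83 of this check is subject → $1,294.83 × 0.058 = $75.10
Group life insurance premium: $43.05
Total deductions = $107.48 + $227.00 + $42.07 + $75.10 + $43.05 = $494.70
Net pay = $2,328.16 − $494.70 = $1,833.46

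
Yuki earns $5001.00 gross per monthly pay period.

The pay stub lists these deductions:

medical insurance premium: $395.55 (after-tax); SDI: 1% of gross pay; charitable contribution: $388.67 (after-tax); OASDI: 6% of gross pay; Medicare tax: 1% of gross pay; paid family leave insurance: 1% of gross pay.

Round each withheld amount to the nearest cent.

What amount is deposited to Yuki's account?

OASDI: $5001.00 × 0.06 = $300.06
Paid family leave insurance: $5001.00 × 0.01 = $50.01
Medicare tax: $5001.00 × 0.01 = $50.01
SDI: $5001.00 × 0.01 = $50.01
Charitable contribution: $388.67
Medical insurance premium: $395.55
Total deductions = $300.06 + $50.01 + $50.01 + $50.01 + $388.67 + $395.55 = $1234.31
Net pay = $5001.00 − $1234.31 = $3766.69

$3766.69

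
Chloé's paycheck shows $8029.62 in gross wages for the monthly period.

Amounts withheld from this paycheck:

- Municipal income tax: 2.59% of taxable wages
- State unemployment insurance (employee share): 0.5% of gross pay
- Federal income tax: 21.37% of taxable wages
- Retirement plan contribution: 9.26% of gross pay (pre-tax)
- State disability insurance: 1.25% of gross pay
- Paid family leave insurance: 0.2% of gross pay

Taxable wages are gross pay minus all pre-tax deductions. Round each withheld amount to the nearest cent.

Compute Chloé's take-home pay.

$5383.75

Retirement plan contribution: $8029.62 × 0.0926 = $743.54
Taxable wages = $8029.62 − $743.54 = $7286.08
Municipal income tax: $7286.08 × 0.0259 = $188.71
Federal income tax: $7286.08 × 0.2137 = $1557.04
State disability insurance: $8029.62 × 0.0125 = $100.37
Paid family leave insurance: $8029.62 × 0.002 = $16.06
State unemployment insurance (employee share): $8029.62 × 0.005 = $40.15
Total deductions = $743.54 + $188.71 + $1557.04 + $100.37 + $16.06 + $40.15 = $2645.87
Net pay = $8029.62 − $2645.87 = $5383.75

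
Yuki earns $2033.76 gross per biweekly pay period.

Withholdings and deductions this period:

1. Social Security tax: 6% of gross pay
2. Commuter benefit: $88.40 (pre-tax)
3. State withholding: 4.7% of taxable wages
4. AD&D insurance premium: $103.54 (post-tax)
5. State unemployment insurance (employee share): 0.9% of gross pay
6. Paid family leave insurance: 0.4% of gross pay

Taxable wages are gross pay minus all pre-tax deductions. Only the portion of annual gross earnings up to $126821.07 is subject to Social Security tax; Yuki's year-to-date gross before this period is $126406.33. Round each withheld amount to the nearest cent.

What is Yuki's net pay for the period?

$1699.07

Commuter benefit: $88.40
Taxable wages = $2033.76 − $88.40 = $1945.36
State withholding: $1945.36 × 0.047 = $91.43
Social Security tax: only $126821.07 − $126406.33 = $414.74 of this check is subject → $414.74 × 0.06 = $24.88
Paid family leave insurance: $2033.76 × 0.004 = $8.14
State unemployment insurance (employee share): $2033.76 × 0.009 = $18.30
AD&D insurance premium: $103.54
Total deductions = $88.40 + $91.43 + $24.88 + $8.14 + $18.30 + $103.54 = $334.69
Net pay = $2033.76 − $334.69 = $1699.07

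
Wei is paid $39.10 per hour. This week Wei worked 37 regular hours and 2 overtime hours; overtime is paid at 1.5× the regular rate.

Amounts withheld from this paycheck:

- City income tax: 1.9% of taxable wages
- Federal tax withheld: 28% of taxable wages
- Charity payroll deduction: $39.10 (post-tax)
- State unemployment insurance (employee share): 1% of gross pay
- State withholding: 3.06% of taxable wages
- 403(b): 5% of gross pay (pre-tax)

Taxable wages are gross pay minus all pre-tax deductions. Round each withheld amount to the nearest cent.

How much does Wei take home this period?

Regular pay: 37 × $39.10 = $1446.70
Overtime pay: 2 × $39.10 × 1.5 = $117.30
Gross pay = $1446.70 + $117.30 = $1564.00
403(b): $1564.00 × 0.05 = $78.20
Taxable wages = $1564.00 − $78.20 = $1485.80
Federal tax withheld: $1485.80 × 0.28 = $416.02
City income tax: $1485.80 × 0.019 = $28.23
State withholding: $1485.80 × 0.0306 = $45.47
State unemployment insurance (employee share): $1564.00 × 0.01 = $15.64
Charity payroll deduction: $39.10
Total deductions = $78.20 + $416.02 + $28.23 + $45.47 + $15.64 + $39.10 = $622.66
Net pay = $1564.00 − $622.66 = $941.34

$941.34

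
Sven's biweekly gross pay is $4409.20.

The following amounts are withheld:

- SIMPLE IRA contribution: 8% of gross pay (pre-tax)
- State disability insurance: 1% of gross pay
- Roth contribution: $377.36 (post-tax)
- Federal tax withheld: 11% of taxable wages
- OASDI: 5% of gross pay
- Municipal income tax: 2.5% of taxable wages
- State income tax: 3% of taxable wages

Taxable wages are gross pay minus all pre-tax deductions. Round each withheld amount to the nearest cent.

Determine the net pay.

$2745.24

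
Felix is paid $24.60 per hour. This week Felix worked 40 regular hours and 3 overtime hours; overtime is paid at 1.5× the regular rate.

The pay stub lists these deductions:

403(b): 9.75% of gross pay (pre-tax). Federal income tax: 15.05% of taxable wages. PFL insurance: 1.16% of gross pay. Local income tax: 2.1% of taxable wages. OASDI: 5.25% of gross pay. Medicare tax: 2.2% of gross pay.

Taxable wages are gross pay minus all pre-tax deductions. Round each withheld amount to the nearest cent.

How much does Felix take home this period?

Regular pay: 40 × $24.60 = $984.00
Overtime pay: 3 × $24.60 × 1.5 = $110.70
Gross pay = $984.00 + $110.70 = $1,094.70
403(b): $1,094.70 × 0.0975 = $106.73
Taxable wages = $1,094.70 − $106.73 = $987.97
Local income tax: $987.97 × 0.021 = $20.75
Federal income tax: $987.97 × 0.1505 = $148.69
Medicare tax: $1,094.70 × 0.022 = $24.08
PFL insurance: $1,094.70 × 0.0116 = $12.70
OASDI: $1,094.70 × 0.0525 = $57.47
Total deductions = $106.73 + $20.75 + $148.69 + $24.08 + $12.70 + $57.47 = $370.42
Net pay = $1,094.70 − $370.42 = $724.28

$724.28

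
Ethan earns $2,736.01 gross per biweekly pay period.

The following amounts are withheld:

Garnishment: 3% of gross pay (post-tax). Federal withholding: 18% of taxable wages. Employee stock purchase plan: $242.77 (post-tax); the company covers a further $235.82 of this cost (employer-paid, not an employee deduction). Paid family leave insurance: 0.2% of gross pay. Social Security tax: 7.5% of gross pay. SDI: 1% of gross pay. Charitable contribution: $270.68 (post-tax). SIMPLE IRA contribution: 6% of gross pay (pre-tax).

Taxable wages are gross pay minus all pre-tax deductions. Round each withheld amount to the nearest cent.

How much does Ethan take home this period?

SIMPLE IRA contribution: $2,736.01 × 0.06 = $164.16
Taxable wages = $2,736.01 − $164.16 = $2,571.85
Federal withholding: $2,571.85 × 0.18 = $462.93
Paid family leave insurance: $2,736.01 × 0.002 = $5.47
SDI: $2,736.01 × 0.01 = $27.36
Social Security tax: $2,736.01 × 0.075 = $205.20
Garnishment: $2,736.01 × 0.03 = $82.08
Employee stock purchase plan: $242.77
Charitable contribution: $270.68
(Employer's $235.82 toward employee stock purchase plan is not withheld from the employee.)
Total deductions = $164.16 + $462.93 + $5.47 + $27.36 + $205.20 + $82.08 + $242.77 + $270.68 = $1,460.65
Net pay = $2,736.01 − $1,460.65 = $1,275.36

$1,275.36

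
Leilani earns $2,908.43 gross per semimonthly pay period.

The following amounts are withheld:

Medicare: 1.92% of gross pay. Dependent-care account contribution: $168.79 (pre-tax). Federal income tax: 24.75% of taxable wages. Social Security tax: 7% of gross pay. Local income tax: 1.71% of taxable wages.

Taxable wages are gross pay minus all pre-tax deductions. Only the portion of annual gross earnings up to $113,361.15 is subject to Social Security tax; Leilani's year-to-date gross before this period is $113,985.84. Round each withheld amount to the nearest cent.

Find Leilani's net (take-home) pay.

$1,958.89

Dependent-care account contribution: $168.79
Taxable wages = $2,908.43 − $168.79 = $2,739.64
Federal income tax: $2,739.64 × 0.2475 = $678.06
Local income tax: $2,739.64 × 0.0171 = $46.85
Social Security tax: annual cap $113,361.15 already reached (YTD $113,985.84), so $0.00
Medicare: $2,908.43 × 0.0192 = $55.84
Total deductions = $168.79 + $678.06 + $46.85 + $0.00 + $55.84 = $949.54
Net pay = $2,908.43 − $949.54 = $1,958.89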